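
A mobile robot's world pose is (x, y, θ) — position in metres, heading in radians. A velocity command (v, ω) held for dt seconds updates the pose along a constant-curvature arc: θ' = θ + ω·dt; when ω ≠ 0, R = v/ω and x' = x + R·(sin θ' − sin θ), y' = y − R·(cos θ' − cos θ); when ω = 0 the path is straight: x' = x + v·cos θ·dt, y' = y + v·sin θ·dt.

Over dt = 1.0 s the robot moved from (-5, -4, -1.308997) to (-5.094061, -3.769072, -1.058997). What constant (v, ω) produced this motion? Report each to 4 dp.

Δθ = -1.058997 − -1.308997 = 0.250000
ω = Δθ/dt = 0.250000/1.0 = 0.2500
R = −Δy/(cos θ' − cos θ) = -1.0000
v = R·ω = -1.0000·0.2500 = -0.2500

v = -0.2500, ω = 0.2500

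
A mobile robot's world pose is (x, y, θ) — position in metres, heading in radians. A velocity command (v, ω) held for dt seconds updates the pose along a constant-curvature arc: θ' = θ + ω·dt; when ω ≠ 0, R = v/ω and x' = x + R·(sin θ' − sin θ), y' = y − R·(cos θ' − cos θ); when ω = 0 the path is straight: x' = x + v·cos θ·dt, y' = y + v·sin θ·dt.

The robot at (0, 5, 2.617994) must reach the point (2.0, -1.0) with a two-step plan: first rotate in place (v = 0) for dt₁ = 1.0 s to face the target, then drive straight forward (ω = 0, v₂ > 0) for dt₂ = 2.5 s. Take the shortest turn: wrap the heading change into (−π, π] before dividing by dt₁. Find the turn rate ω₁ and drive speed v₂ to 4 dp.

ω₁ = 2.4161, v₂ = 2.5298

heading to target = atan2(-1−5, 2−0) = -1.2490
Δθ = wrap(-1.2490 − 2.6180) = 2.4161; ω₁ = Δθ/dt₁ = 2.4161
distance = √((2−0)² + (-1−5)²) = 6.3246; v₂ = distance/dt₂ = 2.5298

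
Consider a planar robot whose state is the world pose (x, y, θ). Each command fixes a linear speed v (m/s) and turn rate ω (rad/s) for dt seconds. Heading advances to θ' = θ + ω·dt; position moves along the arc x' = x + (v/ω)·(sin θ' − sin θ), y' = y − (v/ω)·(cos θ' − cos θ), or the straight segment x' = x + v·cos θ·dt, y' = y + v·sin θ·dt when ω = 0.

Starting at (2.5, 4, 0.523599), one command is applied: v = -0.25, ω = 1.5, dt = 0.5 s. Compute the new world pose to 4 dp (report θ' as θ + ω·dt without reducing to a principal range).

(2.4240, 3.9045, 1.2736)

θ' = 0.5236 + 1.5·0.5 = 1.2736
R = v/ω = -0.25/1.5 = -0.1667
x' = 2.5 + -0.1667·(sin 1.2736 − sin 0.5236) = 2.4240
y' = 4 − -0.1667·(cos 1.2736 − cos 0.5236) = 3.9045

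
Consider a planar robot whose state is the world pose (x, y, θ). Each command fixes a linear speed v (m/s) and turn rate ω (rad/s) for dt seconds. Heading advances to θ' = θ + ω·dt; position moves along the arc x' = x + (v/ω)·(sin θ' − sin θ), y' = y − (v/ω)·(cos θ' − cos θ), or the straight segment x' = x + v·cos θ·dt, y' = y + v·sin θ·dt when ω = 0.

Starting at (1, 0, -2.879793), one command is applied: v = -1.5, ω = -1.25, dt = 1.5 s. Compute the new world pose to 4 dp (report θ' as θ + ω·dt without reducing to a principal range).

(2.5095, -1.2100, -4.7548)

θ' = -2.8798 + -1.25·1.5 = -4.7548
R = v/ω = -1.5/-1.25 = 1.2000
x' = 1 + 1.2000·(sin -4.7548 − sin -2.8798) = 2.5095
y' = 0 − 1.2000·(cos -4.7548 − cos -2.8798) = -1.2100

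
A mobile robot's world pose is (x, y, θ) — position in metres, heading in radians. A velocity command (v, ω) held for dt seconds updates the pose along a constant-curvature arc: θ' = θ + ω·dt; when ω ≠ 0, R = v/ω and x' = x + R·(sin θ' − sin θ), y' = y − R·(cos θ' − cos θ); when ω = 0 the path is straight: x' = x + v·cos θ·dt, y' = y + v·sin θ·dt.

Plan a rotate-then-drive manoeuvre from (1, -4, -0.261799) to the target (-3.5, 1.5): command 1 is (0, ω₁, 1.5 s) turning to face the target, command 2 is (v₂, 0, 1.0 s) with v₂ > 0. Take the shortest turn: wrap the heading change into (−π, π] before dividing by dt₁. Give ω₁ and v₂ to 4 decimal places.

ω₁ = 1.6789, v₂ = 7.1063

heading to target = atan2(1.5−-4, -3.5−1) = 2.2565
Δθ = wrap(2.2565 − -0.2618) = 2.5183; ω₁ = Δθ/dt₁ = 1.6789
distance = √((-3.5−1)² + (1.5−-4)²) = 7.1063; v₂ = distance/dt₂ = 7.1063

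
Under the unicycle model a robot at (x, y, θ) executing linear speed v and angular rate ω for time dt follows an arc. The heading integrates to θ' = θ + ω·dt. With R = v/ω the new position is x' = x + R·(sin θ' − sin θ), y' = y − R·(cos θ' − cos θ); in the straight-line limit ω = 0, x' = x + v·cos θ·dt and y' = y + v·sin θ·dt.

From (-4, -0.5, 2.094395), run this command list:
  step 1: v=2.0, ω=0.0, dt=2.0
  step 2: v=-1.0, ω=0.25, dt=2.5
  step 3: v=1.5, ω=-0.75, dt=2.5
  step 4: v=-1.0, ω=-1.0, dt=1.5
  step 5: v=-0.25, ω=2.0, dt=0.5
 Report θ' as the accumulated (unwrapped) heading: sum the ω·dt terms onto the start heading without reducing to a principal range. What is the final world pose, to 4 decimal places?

(-6.3262, 4.3582, 0.3444)

step 1: θ'=2.0944 (straight) → pose (-6.0000, 2.9641, 2.0944)
step 2: θ'=2.7194 (R=-4.0000) → pose (-4.1750, 1.3153, 2.7194)
step 3: θ'=0.8444 (R=-2.0000) → pose (-4.8506, 4.4681, 0.8444)
step 4: θ'=-0.6556 (R=1.0000) → pose (-6.2078, 4.3396, -0.6556)
step 5: θ'=0.3444 (R=-0.1250) → pose (-6.3262, 4.3582, 0.3444)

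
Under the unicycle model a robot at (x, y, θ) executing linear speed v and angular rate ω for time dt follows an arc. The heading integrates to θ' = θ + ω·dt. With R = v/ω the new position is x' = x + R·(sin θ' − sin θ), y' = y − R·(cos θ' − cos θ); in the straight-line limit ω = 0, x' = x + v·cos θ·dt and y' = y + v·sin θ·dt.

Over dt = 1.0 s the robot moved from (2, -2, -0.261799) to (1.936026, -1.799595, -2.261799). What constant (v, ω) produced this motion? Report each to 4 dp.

v = -0.2500, ω = -2.0000

Δθ = -2.261799 − -0.261799 = -2.000000
ω = Δθ/dt = -2.000000/1.0 = -2.0000
R = −Δy/(cos θ' − cos θ) = 0.1250
v = R·ω = 0.1250·-2.0000 = -0.2500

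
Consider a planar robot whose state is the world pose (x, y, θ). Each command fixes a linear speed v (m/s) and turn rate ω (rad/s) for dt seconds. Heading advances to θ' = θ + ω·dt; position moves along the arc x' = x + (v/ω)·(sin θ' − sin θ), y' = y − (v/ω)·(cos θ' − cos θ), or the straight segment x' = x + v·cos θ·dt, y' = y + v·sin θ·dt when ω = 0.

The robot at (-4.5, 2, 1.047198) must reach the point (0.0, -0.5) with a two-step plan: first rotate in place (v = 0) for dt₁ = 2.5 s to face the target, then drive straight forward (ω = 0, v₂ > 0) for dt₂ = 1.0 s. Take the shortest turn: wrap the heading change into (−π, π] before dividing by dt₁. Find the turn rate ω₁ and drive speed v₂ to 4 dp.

heading to target = atan2(-0.5−2, 0−-4.5) = -0.5071
Δθ = wrap(-0.5071 − 1.0472) = -1.5543; ω₁ = Δθ/dt₁ = -0.6217
distance = √((0−-4.5)² + (-0.5−2)²) = 5.1478; v₂ = distance/dt₂ = 5.1478

ω₁ = -0.6217, v₂ = 5.1478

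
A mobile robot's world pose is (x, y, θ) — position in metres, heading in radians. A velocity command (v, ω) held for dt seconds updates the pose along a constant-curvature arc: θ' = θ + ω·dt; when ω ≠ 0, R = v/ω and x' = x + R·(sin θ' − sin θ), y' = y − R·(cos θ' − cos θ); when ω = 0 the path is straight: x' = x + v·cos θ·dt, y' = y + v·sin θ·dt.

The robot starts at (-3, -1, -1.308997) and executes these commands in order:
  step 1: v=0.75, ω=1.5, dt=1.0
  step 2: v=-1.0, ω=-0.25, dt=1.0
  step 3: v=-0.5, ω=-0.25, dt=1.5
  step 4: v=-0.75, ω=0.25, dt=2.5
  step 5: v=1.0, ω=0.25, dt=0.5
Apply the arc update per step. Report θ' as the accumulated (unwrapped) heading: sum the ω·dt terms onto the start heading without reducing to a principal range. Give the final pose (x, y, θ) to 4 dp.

step 1: θ'=0.1910 (R=0.5000) → pose (-2.4221, -1.3615, 0.1910)
step 2: θ'=-0.0590 (R=4.0000) → pose (-3.4173, -1.4273, -0.0590)
step 3: θ'=-0.4340 (R=2.0000) → pose (-4.1404, -1.2453, -0.4340)
step 4: θ'=0.1910 (R=-3.0000) → pose (-5.9715, -1.0218, 0.1910)
step 5: θ'=0.3160 (R=4.0000) → pose (-5.4877, -0.8965, 0.3160)

(-5.4877, -0.8965, 0.3160)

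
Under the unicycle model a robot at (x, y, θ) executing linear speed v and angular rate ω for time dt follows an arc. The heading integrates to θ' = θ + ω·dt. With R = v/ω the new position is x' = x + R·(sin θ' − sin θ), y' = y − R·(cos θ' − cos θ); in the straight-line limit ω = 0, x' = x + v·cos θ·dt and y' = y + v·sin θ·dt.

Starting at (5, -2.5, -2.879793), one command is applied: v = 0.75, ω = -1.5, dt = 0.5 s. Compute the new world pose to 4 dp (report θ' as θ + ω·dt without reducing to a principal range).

(4.6361, -2.4586, -3.6298)

θ' = -2.8798 + -1.5·0.5 = -3.6298
R = v/ω = 0.75/-1.5 = -0.5000
x' = 5 + -0.5000·(sin -3.6298 − sin -2.8798) = 4.6361
y' = -2.5 − -0.5000·(cos -3.6298 − cos -2.8798) = -2.4586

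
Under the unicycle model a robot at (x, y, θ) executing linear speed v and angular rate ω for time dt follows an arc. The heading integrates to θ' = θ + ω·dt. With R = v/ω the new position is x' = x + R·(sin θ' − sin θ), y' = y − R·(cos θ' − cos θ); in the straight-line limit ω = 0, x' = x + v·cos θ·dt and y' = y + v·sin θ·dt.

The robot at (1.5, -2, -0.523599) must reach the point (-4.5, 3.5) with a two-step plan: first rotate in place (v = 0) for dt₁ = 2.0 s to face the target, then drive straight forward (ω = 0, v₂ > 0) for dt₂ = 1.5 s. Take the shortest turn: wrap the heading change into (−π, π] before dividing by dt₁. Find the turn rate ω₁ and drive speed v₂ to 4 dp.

ω₁ = 1.4616, v₂ = 5.4263

heading to target = atan2(3.5−-2, -4.5−1.5) = 2.3996
Δθ = wrap(2.3996 − -0.5236) = 2.9232; ω₁ = Δθ/dt₁ = 1.4616
distance = √((-4.5−1.5)² + (3.5−-2)²) = 8.1394; v₂ = distance/dt₂ = 5.4263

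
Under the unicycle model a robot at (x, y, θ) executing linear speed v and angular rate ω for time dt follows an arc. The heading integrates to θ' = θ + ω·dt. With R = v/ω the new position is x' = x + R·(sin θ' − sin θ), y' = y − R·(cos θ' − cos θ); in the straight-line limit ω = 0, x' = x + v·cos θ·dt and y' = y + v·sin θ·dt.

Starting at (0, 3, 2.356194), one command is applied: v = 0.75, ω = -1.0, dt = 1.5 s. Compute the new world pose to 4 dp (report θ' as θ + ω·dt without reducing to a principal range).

θ' = 2.3562 + -1.0·1.5 = 0.8562
R = v/ω = 0.75/-1.0 = -0.7500
x' = 0 + -0.7500·(sin 0.8562 − sin 2.3562) = -0.0362
y' = 3 − -0.7500·(cos 0.8562 − cos 2.3562) = 4.0218

(-0.0362, 4.0218, 0.8562)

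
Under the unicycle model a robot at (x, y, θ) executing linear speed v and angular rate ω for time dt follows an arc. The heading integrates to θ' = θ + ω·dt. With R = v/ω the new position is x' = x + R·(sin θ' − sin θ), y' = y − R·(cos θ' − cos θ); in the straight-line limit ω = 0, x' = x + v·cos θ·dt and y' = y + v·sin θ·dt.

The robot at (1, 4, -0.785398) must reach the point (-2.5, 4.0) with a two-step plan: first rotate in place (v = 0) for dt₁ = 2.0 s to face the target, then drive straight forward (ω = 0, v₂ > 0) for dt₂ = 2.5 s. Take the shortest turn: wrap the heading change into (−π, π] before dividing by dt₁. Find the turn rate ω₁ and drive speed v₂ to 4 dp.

ω₁ = -1.1781, v₂ = 1.4000

heading to target = atan2(4−4, -2.5−1) = 3.1416
Δθ = wrap(3.1416 − -0.7854) = -2.3562; ω₁ = Δθ/dt₁ = -1.1781
distance = √((-2.5−1)² + (4−4)²) = 3.5000; v₂ = distance/dt₂ = 1.4000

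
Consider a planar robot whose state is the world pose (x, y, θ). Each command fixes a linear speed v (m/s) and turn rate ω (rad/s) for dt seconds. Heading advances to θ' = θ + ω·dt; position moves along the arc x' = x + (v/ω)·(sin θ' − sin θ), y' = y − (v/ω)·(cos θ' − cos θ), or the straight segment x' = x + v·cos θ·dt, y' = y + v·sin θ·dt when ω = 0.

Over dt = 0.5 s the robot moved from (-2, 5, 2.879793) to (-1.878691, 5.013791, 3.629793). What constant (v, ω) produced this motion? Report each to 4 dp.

v = -0.2500, ω = 1.5000

Δθ = 3.629793 − 2.879793 = 0.750000
ω = Δθ/dt = 0.750000/0.5 = 1.5000
R = Δx/(sin θ' − sin θ) = -0.1667
v = R·ω = -0.1667·1.5000 = -0.2500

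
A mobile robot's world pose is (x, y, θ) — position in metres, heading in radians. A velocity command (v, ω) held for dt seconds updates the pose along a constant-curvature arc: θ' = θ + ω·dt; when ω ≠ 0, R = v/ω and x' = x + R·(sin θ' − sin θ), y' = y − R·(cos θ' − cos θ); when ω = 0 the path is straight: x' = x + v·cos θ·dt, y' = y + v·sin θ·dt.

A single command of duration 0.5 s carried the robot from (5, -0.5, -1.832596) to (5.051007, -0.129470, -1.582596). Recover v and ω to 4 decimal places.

Δθ = -1.582596 − -1.832596 = 0.250000
ω = Δθ/dt = 0.250000/0.5 = 0.5000
R = −Δy/(cos θ' − cos θ) = -1.5000
v = R·ω = -1.5000·0.5000 = -0.7500

v = -0.7500, ω = 0.5000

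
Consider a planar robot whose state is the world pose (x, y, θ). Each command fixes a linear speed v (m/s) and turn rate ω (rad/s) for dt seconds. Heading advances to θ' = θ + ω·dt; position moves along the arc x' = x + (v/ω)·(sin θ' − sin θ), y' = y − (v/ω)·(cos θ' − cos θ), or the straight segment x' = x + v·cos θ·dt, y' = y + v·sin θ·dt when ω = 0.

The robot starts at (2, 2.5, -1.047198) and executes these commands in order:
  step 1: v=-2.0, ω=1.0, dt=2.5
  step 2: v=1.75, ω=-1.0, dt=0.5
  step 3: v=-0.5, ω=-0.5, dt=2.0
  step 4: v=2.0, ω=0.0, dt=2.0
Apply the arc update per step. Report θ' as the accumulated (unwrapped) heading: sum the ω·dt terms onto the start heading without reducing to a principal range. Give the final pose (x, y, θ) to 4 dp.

step 1: θ'=1.4528 (R=-2.0000) → pose (-1.7181, 1.7354, 1.4528)
step 2: θ'=0.9528 (R=-1.7500) → pose (-1.4066, 2.5434, 0.9528)
step 3: θ'=-0.0472 (R=1.0000) → pose (-2.2689, 2.1239, -0.0472)
step 4: θ'=-0.0472 (straight) → pose (1.7267, 1.9352, -0.0472)

(1.7267, 1.9352, -0.0472)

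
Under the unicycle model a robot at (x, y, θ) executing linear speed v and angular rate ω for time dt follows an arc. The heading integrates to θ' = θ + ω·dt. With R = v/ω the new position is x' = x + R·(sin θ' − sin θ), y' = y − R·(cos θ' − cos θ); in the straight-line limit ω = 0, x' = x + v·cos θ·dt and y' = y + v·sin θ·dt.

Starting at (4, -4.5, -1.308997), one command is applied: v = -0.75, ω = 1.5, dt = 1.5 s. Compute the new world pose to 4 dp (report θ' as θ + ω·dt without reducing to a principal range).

θ' = -1.3090 + 1.5·1.5 = 0.9410
R = v/ω = -0.75/1.5 = -0.5000
x' = 4 + -0.5000·(sin 0.9410 − sin -1.3090) = 3.1130
y' = -4.5 − -0.5000·(cos 0.9410 − cos -1.3090) = -4.3349

(3.1130, -4.3349, 0.9410)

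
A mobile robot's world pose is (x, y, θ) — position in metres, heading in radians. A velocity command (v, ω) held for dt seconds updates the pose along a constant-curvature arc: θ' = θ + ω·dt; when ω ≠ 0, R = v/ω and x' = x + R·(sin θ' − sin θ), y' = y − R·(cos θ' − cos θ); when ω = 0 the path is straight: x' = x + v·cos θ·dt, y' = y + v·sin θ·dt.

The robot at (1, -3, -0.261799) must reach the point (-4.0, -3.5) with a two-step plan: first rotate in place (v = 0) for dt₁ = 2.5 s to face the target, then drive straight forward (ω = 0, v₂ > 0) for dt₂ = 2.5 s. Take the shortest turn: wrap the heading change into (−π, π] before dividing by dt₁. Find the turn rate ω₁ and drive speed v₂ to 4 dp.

heading to target = atan2(-3.5−-3, -4−1) = -3.0419
Δθ = wrap(-3.0419 − -0.2618) = -2.7801; ω₁ = Δθ/dt₁ = -1.1121
distance = √((-4−1)² + (-3.5−-3)²) = 5.0249; v₂ = distance/dt₂ = 2.0100

ω₁ = -1.1121, v₂ = 2.0100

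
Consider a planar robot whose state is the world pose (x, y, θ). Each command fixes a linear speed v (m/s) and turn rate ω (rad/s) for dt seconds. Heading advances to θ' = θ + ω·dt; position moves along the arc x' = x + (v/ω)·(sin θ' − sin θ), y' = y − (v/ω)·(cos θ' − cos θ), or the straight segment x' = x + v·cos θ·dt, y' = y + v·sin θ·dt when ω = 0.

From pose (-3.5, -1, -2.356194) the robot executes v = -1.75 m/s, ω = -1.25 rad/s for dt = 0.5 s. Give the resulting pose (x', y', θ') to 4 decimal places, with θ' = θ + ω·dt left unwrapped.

(-2.7336, -0.6079, -2.9812)

θ' = -2.3562 + -1.25·0.5 = -2.9812
R = v/ω = -1.75/-1.25 = 1.4000
x' = -3.5 + 1.4000·(sin -2.9812 − sin -2.3562) = -2.7336
y' = -1 − 1.4000·(cos -2.9812 − cos -2.3562) = -0.6079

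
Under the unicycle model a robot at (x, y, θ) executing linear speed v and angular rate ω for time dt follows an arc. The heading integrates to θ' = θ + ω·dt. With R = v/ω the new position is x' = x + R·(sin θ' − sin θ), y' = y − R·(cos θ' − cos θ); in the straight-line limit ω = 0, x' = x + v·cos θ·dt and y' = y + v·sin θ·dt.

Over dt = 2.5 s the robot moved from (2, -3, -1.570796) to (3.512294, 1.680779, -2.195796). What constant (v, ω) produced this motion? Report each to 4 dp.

v = -2.0000, ω = -0.2500

Δθ = -2.195796 − -1.570796 = -0.625000
ω = Δθ/dt = -0.625000/2.5 = -0.2500
R = −Δy/(cos θ' − cos θ) = 8.0000
v = R·ω = 8.0000·-0.2500 = -2.0000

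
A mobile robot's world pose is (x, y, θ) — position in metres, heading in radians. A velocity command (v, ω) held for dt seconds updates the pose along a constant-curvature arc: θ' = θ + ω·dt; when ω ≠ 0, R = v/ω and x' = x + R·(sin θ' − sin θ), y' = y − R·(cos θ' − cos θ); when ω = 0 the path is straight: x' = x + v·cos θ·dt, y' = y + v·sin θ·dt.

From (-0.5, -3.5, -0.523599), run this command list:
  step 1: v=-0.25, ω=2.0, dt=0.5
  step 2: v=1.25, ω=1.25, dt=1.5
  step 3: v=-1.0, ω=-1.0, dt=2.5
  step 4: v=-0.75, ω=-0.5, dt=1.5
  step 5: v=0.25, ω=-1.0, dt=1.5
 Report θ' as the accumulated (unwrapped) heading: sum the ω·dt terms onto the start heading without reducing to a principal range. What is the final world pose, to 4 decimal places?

step 1: θ'=0.4764 (R=-0.1250) → pose (-0.6198, -3.4972, 0.4764)
step 2: θ'=2.3514 (R=1.0000) → pose (-0.3679, -1.9048, 2.3514)
step 3: θ'=-0.1486 (R=1.0000) → pose (-1.2265, -3.5975, -0.1486)
step 4: θ'=-0.8986 (R=1.5000) → pose (-2.1781, -3.0481, -0.8986)
step 5: θ'=-2.3986 (R=-0.2500) → pose (-2.2046, -3.3879, -2.3986)

(-2.2046, -3.3879, -2.3986)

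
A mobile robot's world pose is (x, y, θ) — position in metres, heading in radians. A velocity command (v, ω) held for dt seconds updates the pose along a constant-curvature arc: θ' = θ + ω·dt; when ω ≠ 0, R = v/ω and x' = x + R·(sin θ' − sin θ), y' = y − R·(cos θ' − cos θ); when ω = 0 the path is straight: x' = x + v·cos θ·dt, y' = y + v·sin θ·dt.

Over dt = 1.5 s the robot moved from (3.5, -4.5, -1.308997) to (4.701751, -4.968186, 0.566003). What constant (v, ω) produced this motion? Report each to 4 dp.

v = 1.0000, ω = 1.2500

Δθ = 0.566003 − -1.308997 = 1.875000
ω = Δθ/dt = 1.875000/1.5 = 1.2500
R = Δx/(sin θ' − sin θ) = 0.8000
v = R·ω = 0.8000·1.2500 = 1.0000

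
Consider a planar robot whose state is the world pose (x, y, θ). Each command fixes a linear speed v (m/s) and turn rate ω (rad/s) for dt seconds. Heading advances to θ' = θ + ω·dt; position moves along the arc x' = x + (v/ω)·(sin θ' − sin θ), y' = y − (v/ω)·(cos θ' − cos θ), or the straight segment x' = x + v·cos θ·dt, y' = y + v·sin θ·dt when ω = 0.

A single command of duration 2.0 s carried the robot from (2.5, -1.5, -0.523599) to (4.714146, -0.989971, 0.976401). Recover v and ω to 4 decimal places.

v = 1.2500, ω = 0.7500

Δθ = 0.976401 − -0.523599 = 1.500000
ω = Δθ/dt = 1.500000/2.0 = 0.7500
R = Δx/(sin θ' − sin θ) = 1.6667
v = R·ω = 1.6667·0.7500 = 1.2500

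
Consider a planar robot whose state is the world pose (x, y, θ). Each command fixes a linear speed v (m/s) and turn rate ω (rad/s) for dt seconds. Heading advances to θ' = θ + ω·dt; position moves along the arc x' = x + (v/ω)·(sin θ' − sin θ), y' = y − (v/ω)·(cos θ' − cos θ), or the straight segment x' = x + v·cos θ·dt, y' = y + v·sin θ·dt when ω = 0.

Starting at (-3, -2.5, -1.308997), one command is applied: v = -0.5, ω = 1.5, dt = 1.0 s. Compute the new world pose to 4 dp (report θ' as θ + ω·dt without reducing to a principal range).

θ' = -1.3090 + 1.5·1.0 = 0.1910
R = v/ω = -0.5/1.5 = -0.3333
x' = -3 + -0.3333·(sin 0.1910 − sin -1.3090) = -3.3853
y' = -2.5 − -0.3333·(cos 0.1910 − cos -1.3090) = -2.2590

(-3.3853, -2.2590, 0.1910)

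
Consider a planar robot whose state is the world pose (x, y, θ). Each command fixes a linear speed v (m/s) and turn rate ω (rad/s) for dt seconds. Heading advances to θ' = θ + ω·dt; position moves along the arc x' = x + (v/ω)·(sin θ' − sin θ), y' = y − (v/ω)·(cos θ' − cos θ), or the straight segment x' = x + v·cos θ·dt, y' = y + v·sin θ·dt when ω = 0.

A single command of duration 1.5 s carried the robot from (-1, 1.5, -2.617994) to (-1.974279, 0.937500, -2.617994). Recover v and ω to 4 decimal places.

Δθ = -2.617994 − -2.617994 = 0.000000
ω = Δθ/dt = 0.000000/1.5 = 0.0000
ω = 0 → v = (Δx·cos θ + Δy·sin θ)/dt = 0.7500

v = 0.7500, ω = 0.0000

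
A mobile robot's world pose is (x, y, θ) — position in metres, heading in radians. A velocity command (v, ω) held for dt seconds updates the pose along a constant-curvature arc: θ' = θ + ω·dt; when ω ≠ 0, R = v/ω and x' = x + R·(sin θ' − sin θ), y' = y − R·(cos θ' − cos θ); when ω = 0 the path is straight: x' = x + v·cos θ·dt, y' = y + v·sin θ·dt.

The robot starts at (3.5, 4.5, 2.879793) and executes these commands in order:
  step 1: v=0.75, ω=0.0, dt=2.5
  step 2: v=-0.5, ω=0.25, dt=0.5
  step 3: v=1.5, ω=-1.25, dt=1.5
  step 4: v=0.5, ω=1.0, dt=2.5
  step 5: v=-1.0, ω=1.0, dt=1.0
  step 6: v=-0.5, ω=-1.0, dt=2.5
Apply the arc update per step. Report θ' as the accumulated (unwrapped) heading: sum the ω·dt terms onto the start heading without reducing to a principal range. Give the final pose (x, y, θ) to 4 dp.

(1.7753, 8.3164, 2.1298)

step 1: θ'=2.8798 (straight) → pose (1.6889, 4.9853, 2.8798)
step 2: θ'=3.0048 (R=-2.0000) → pose (1.9338, 4.9358, 3.0048)
step 3: θ'=1.1298 (R=-1.2000) → pose (1.0122, 6.6368, 1.1298)
step 4: θ'=3.6298 (R=0.5000) → pose (0.3256, 7.2918, 3.6298)
step 5: θ'=4.6298 (R=-1.0000) → pose (0.8531, 8.0925, 4.6298)
step 6: θ'=2.1298 (R=0.5000) → pose (1.7753, 8.3164, 2.1298)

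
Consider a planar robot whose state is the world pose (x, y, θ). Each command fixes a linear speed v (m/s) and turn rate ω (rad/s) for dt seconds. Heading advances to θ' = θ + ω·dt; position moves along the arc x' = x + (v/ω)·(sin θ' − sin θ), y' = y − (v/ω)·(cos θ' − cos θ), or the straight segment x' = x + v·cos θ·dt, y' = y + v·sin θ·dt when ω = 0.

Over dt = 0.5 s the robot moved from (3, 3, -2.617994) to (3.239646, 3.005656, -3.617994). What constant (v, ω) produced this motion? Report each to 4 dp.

v = -0.5000, ω = -2.0000

Δθ = -3.617994 − -2.617994 = -1.000000
ω = Δθ/dt = -1.000000/0.5 = -2.0000
R = Δx/(sin θ' − sin θ) = 0.2500
v = R·ω = 0.2500·-2.0000 = -0.5000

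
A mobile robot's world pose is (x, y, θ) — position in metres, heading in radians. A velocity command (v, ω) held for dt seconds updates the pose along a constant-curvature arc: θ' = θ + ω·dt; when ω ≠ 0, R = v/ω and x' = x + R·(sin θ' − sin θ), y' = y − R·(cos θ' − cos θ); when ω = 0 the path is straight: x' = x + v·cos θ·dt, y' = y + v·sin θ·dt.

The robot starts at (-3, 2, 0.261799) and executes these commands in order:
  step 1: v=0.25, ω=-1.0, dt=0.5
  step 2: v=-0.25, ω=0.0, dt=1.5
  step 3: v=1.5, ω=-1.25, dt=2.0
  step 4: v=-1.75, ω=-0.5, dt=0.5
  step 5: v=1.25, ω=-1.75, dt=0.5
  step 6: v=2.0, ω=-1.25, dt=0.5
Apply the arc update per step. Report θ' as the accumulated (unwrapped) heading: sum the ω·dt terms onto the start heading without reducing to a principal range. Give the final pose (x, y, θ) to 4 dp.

step 1: θ'=-0.2382 (R=-0.2500) → pose (-2.8763, 2.0015, -0.2382)
step 2: θ'=-0.2382 (straight) → pose (-3.2407, 2.0899, -0.2382)
step 3: θ'=-2.7382 (R=-1.2000) → pose (-3.0528, -0.1799, -2.7382)
step 4: θ'=-2.9882 (R=3.5000) → pose (-2.2137, 0.0600, -2.9882)
step 5: θ'=-3.8632 (R=-0.7143) → pose (-2.7947, 0.2296, -3.8632)
step 6: θ'=-4.4882 (R=-1.6000) → pose (-3.2977, 1.0751, -4.4882)

(-3.2977, 1.0751, -4.4882)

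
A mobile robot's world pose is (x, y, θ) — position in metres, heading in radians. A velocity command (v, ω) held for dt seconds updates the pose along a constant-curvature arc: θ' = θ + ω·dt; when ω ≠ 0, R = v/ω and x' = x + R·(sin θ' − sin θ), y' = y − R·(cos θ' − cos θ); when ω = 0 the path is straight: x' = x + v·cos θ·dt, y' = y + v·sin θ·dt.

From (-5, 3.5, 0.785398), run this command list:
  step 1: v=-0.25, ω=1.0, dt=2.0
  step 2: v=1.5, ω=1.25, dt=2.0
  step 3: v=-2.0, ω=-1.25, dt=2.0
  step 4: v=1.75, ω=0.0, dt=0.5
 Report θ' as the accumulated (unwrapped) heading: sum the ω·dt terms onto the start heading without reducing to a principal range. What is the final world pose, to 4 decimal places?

step 1: θ'=2.7854 (R=-0.2500) → pose (-4.9104, 3.0889, 2.7854)
step 2: θ'=5.2854 (R=1.2000) → pose (-6.3372, 1.3136, 5.2854)
step 3: θ'=2.7854 (R=1.6000) → pose (-4.4348, 3.6807, 2.7854)
step 4: θ'=2.7854 (straight) → pose (-5.2549, 3.9858, 2.7854)

(-5.2549, 3.9858, 2.7854)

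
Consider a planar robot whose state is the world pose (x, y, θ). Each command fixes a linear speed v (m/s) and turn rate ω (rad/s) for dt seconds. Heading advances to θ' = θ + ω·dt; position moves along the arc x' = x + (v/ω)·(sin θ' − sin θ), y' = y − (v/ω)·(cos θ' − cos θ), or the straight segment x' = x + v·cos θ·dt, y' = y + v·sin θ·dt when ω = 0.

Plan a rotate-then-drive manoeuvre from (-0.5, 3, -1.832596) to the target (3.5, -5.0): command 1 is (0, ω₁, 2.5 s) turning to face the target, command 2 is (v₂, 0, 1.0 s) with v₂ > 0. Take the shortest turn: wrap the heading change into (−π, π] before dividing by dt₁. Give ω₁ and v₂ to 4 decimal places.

ω₁ = 0.2902, v₂ = 8.9443

heading to target = atan2(-5−3, 3.5−-0.5) = -1.1071
Δθ = wrap(-1.1071 − -1.8326) = 0.7254; ω₁ = Δθ/dt₁ = 0.2902
distance = √((3.5−-0.5)² + (-5−3)²) = 8.9443; v₂ = distance/dt₂ = 8.9443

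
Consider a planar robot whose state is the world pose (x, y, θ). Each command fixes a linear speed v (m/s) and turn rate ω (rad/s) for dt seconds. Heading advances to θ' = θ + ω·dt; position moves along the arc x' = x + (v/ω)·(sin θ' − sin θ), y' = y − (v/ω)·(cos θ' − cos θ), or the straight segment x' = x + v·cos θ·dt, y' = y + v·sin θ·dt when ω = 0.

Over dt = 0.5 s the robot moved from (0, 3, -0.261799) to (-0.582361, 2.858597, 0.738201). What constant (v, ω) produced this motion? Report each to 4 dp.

v = -1.2500, ω = 2.0000

Δθ = 0.738201 − -0.261799 = 1.000000
ω = Δθ/dt = 1.000000/0.5 = 2.0000
R = Δx/(sin θ' − sin θ) = -0.6250
v = R·ω = -0.6250·2.0000 = -1.2500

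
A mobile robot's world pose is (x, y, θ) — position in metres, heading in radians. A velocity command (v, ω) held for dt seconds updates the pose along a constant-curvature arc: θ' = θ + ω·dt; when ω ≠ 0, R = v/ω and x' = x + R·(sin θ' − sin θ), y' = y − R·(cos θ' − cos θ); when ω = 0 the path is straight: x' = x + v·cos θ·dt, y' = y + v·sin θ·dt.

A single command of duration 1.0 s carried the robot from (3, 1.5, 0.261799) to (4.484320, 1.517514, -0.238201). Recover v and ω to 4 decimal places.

v = 1.5000, ω = -0.5000

Δθ = -0.238201 − 0.261799 = -0.500000
ω = Δθ/dt = -0.500000/1.0 = -0.5000
R = Δx/(sin θ' − sin θ) = -3.0000
v = R·ω = -3.0000·-0.5000 = 1.5000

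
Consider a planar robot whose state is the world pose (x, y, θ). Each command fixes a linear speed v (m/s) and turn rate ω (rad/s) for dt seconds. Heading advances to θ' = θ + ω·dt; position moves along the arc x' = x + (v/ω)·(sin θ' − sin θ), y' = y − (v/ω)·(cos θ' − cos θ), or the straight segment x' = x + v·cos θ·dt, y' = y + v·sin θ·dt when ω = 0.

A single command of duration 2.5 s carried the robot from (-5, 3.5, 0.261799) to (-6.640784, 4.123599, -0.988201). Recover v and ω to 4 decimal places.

v = -0.7500, ω = -0.5000

Δθ = -0.988201 − 0.261799 = -1.250000
ω = Δθ/dt = -1.250000/2.5 = -0.5000
R = Δx/(sin θ' − sin θ) = 1.5000
v = R·ω = 1.5000·-0.5000 = -0.7500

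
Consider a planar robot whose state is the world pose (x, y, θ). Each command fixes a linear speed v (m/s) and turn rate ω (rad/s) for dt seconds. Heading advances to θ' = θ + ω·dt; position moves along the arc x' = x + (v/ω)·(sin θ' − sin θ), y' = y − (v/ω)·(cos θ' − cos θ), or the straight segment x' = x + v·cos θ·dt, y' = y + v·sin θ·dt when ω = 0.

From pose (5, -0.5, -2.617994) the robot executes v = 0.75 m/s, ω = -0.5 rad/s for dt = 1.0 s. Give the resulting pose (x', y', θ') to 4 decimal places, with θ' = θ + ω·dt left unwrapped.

θ' = -2.6180 + -0.5·1.0 = -3.1180
R = v/ω = 0.75/-0.5 = -1.5000
x' = 5 + -1.5000·(sin -3.1180 − sin -2.6180) = 4.2854
y' = -0.5 − -1.5000·(cos -3.1180 − cos -2.6180) = -0.7005

(4.2854, -0.7005, -3.1180)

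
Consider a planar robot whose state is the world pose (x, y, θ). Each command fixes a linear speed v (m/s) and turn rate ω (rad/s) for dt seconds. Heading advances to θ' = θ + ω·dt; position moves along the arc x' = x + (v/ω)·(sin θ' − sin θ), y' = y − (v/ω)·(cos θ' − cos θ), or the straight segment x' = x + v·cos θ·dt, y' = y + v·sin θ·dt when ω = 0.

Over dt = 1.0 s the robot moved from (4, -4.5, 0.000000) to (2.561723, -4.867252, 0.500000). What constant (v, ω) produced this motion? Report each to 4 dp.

Δθ = 0.500000 − 0.000000 = 0.500000
ω = Δθ/dt = 0.500000/1.0 = 0.5000
R = Δx/(sin θ' − sin θ) = -3.0000
v = R·ω = -3.0000·0.5000 = -1.5000

v = -1.5000, ω = 0.5000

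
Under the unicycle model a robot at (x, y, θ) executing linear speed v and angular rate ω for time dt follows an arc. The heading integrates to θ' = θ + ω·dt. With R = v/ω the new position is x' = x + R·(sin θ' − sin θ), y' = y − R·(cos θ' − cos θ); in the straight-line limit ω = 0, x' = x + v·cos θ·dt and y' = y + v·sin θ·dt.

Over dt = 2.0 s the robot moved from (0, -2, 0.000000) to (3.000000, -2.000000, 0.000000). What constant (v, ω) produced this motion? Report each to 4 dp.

Δθ = 0.000000 − 0.000000 = 0.000000
ω = Δθ/dt = 0.000000/2.0 = 0.0000
ω = 0 → v = (Δx·cos θ + Δy·sin θ)/dt = 1.5000

v = 1.5000, ω = 0.0000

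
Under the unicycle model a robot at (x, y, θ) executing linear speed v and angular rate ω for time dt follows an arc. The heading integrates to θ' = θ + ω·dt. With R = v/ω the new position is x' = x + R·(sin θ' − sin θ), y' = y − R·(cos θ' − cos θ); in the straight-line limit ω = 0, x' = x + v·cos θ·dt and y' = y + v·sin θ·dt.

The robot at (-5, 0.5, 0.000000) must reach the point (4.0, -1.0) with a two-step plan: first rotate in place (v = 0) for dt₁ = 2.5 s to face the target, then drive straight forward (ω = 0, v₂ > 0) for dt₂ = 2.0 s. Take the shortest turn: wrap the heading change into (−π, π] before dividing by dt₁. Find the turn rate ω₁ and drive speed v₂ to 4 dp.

heading to target = atan2(-1−0.5, 4−-5) = -0.1651
Δθ = wrap(-0.1651 − 0.0000) = -0.1651; ω₁ = Δθ/dt₁ = -0.0661
distance = √((4−-5)² + (-1−0.5)²) = 9.1241; v₂ = distance/dt₂ = 4.5621

ω₁ = -0.0661, v₂ = 4.5621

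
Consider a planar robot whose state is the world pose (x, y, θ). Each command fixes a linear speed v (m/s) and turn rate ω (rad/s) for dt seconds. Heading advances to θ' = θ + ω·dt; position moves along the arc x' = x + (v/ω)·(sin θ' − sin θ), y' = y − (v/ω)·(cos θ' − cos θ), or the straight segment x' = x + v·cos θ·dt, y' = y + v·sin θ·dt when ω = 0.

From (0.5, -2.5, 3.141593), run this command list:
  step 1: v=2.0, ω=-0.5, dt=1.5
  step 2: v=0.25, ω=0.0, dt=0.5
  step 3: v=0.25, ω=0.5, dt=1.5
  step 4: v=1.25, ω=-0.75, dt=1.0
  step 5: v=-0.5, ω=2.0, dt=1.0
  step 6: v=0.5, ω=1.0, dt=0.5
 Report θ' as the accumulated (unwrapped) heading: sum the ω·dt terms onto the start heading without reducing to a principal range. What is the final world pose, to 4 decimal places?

step 1: θ'=2.3916 (R=-4.0000) → pose (-2.2266, -1.4268, 2.3916)
step 2: θ'=2.3916 (straight) → pose (-2.3180, -1.3416, 2.3916)
step 3: θ'=3.1416 (R=0.5000) → pose (-2.6588, -1.2074, 3.1416)
step 4: θ'=2.3916 (R=-1.6667) → pose (-3.7949, -0.7602, 2.3916)
step 5: θ'=4.3916 (R=-0.2500) → pose (-3.3872, -0.6561, 4.3916)
step 6: θ'=4.8916 (R=0.5000) → pose (-3.4047, -0.9029, 4.8916)

(-3.4047, -0.9029, 4.8916)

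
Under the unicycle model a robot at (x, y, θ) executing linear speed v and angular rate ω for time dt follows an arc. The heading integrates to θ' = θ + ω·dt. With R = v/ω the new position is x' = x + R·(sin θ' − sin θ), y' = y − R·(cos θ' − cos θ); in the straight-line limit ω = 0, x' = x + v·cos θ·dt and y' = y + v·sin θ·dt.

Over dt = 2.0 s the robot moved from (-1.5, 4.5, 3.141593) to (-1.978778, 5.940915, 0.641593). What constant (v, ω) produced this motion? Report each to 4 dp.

v = 1.0000, ω = -1.2500

Δθ = 0.641593 − 3.141593 = -2.500000
ω = Δθ/dt = -2.500000/2.0 = -1.2500
R = −Δy/(cos θ' − cos θ) = -0.8000
v = R·ω = -0.8000·-1.2500 = 1.0000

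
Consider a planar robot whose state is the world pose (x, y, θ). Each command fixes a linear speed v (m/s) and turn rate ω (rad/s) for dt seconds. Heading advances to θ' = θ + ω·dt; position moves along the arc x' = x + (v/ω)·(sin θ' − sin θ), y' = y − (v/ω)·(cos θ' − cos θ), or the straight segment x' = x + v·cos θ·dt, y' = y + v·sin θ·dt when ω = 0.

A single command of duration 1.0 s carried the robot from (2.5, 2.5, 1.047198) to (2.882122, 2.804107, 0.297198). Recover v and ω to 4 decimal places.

v = 0.5000, ω = -0.7500

Δθ = 0.297198 − 1.047198 = -0.750000
ω = Δθ/dt = -0.750000/1.0 = -0.7500
R = Δx/(sin θ' − sin θ) = -0.6667
v = R·ω = -0.6667·-0.7500 = 0.5000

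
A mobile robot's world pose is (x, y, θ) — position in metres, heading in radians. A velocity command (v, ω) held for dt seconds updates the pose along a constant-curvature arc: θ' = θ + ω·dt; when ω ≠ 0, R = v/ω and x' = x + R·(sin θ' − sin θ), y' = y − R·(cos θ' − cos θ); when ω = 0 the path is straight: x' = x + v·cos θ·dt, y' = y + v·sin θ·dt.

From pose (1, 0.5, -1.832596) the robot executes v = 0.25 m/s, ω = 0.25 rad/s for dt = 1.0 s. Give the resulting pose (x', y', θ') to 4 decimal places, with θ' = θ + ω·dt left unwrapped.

θ' = -1.8326 + 0.25·1.0 = -1.5826
R = v/ω = 0.25/0.25 = 1.0000
x' = 1 + 1.0000·(sin -1.5826 − sin -1.8326) = 0.9660
y' = 0.5 − 1.0000·(cos -1.5826 − cos -1.8326) = 0.2530

(0.9660, 0.2530, -1.5826)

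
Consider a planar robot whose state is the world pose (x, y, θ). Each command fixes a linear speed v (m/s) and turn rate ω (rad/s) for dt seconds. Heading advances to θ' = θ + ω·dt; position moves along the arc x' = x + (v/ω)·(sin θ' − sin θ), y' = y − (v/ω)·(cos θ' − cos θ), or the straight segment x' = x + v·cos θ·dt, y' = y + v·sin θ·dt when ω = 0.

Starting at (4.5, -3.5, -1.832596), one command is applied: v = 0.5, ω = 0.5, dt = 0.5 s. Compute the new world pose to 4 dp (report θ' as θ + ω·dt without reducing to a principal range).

(4.4660, -3.7470, -1.5826)

θ' = -1.8326 + 0.5·0.5 = -1.5826
R = v/ω = 0.5/0.5 = 1.0000
x' = 4.5 + 1.0000·(sin -1.5826 − sin -1.8326) = 4.4660
y' = -3.5 − 1.0000·(cos -1.5826 − cos -1.8326) = -3.7470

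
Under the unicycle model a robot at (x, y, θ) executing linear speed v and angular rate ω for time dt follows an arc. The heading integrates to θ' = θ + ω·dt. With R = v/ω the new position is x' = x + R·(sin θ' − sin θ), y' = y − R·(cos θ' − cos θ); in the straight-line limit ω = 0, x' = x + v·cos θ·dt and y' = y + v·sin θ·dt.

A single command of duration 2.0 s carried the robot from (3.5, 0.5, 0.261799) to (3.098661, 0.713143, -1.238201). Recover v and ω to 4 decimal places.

v = -0.2500, ω = -0.7500

Δθ = -1.238201 − 0.261799 = -1.500000
ω = Δθ/dt = -1.500000/2.0 = -0.7500
R = Δx/(sin θ' − sin θ) = 0.3333
v = R·ω = 0.3333·-0.7500 = -0.2500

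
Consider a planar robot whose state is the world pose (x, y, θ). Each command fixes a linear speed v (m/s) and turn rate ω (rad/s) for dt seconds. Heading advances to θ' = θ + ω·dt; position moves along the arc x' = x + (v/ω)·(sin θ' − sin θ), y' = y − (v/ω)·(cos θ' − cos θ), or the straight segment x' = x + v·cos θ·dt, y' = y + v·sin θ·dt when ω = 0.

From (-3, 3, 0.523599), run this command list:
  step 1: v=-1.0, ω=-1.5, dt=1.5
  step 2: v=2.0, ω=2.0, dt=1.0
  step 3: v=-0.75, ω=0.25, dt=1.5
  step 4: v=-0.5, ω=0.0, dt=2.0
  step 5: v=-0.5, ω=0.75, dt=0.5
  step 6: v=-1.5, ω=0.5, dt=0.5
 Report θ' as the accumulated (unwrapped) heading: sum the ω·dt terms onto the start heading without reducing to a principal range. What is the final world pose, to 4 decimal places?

step 1: θ'=-1.7264 (R=0.6667) → pose (-3.9919, 3.6807, -1.7264)
step 2: θ'=0.2736 (R=1.0000) → pose (-2.7338, 2.5629, 0.2736)
step 3: θ'=0.6486 (R=-3.0000) → pose (-3.7354, 2.0653, 0.6486)
step 4: θ'=0.6486 (straight) → pose (-4.5324, 1.4612, 0.6486)
step 5: θ'=1.0236 (R=-0.6667) → pose (-4.6990, 1.2768, 1.0236)
step 6: θ'=1.2736 (R=-3.0000) → pose (-5.0055, 0.5944, 1.2736)

(-5.0055, 0.5944, 1.2736)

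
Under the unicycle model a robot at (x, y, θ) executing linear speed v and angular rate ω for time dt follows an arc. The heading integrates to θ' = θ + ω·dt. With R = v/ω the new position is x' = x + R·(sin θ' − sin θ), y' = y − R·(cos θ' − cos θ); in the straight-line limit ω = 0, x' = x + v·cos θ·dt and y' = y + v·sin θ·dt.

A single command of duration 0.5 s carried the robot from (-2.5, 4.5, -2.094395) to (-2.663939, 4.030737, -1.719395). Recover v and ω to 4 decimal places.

Δθ = -1.719395 − -2.094395 = 0.375000
ω = Δθ/dt = 0.375000/0.5 = 0.7500
R = −Δy/(cos θ' − cos θ) = 1.3333
v = R·ω = 1.3333·0.7500 = 1.0000

v = 1.0000, ω = 0.7500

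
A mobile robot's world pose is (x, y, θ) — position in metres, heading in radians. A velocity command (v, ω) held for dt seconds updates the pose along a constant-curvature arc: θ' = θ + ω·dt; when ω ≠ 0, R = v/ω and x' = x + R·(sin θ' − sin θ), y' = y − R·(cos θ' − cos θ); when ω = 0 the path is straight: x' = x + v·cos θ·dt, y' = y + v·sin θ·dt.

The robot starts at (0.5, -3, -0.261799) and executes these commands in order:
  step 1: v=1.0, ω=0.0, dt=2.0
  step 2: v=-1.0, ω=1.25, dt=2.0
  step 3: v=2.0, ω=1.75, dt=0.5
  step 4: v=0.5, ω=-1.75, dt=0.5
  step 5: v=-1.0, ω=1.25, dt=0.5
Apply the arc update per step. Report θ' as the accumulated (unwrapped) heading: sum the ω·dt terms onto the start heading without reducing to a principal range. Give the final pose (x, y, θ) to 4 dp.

(0.9235, -4.5158, 2.8632)

step 1: θ'=-0.2618 (straight) → pose (2.4319, -3.5176, -0.2618)
step 2: θ'=2.2382 (R=-0.8000) → pose (1.5965, -4.7855, 2.2382)
step 3: θ'=3.1132 (R=1.1429) → pose (0.7313, -4.3505, 3.1132)
step 4: θ'=2.2382 (R=-0.2857) → pose (0.5150, -4.2418, 2.2382)
step 5: θ'=2.8632 (R=-0.8000) → pose (0.9235, -4.5158, 2.8632)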